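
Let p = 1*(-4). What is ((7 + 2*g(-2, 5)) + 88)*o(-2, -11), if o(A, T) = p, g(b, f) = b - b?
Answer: -380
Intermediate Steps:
g(b, f) = 0
p = -4
o(A, T) = -4
((7 + 2*g(-2, 5)) + 88)*o(-2, -11) = ((7 + 2*0) + 88)*(-4) = ((7 + 0) + 88)*(-4) = (7 + 88)*(-4) = 95*(-4) = -380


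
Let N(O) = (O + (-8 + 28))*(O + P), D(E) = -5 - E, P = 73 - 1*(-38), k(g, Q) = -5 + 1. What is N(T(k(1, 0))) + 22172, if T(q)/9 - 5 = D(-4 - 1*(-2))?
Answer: 27074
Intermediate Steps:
k(g, Q) = -4
P = 111 (P = 73 + 38 = 111)
T(q) = 18 (T(q) = 45 + 9*(-5 - (-4 - 1*(-2))) = 45 + 9*(-5 - (-4 + 2)) = 45 + 9*(-5 - 1*(-2)) = 45 + 9*(-5 + 2) = 45 + 9*(-3) = 45 - 27 = 18)
N(O) = (20 + O)*(111 + O) (N(O) = (O + (-8 + 28))*(O + 111) = (O + 20)*(111 + O) = (20 + O)*(111 + O))
N(T(k(1, 0))) + 22172 = (2220 + 18**2 + 131*18) + 22172 = (2220 + 324 + 2358) + 22172 = 4902 + 22172 = 27074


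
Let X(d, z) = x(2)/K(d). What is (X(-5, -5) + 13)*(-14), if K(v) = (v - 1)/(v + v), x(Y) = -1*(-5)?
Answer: -896/3 ≈ -298.67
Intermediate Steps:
x(Y) = 5
K(v) = (-1 + v)/(2*v) (K(v) = (-1 + v)/((2*v)) = (-1 + v)*(1/(2*v)) = (-1 + v)/(2*v))
X(d, z) = 10*d/(-1 + d) (X(d, z) = 5/(((-1 + d)/(2*d))) = 5*(2*d/(-1 + d)) = 10*d/(-1 + d))
(X(-5, -5) + 13)*(-14) = (10*(-5)/(-1 - 5) + 13)*(-14) = (10*(-5)/(-6) + 13)*(-14) = (10*(-5)*(-⅙) + 13)*(-14) = (25/3 + 13)*(-14) = (64/3)*(-14) = -896/3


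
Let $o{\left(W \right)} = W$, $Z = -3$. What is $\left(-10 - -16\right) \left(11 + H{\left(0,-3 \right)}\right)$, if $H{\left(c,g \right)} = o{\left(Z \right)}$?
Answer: $48$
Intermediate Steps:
$H{\left(c,g \right)} = -3$
$\left(-10 - -16\right) \left(11 + H{\left(0,-3 \right)}\right) = \left(-10 - -16\right) \left(11 - 3\right) = \left(-10 + 16\right) 8 = 6 \cdot 8 = 48$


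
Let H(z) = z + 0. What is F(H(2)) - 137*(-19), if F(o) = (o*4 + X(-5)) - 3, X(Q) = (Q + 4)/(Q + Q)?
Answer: 26081/10 ≈ 2608.1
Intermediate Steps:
H(z) = z
X(Q) = (4 + Q)/(2*Q) (X(Q) = (4 + Q)/((2*Q)) = (4 + Q)*(1/(2*Q)) = (4 + Q)/(2*Q))
F(o) = -29/10 + 4*o (F(o) = (o*4 + (½)*(4 - 5)/(-5)) - 3 = (4*o + (½)*(-⅕)*(-1)) - 3 = (4*o + ⅒) - 3 = (⅒ + 4*o) - 3 = -29/10 + 4*o)
F(H(2)) - 137*(-19) = (-29/10 + 4*2) - 137*(-19) = (-29/10 + 8) + 2603 = 51/10 + 2603 = 26081/10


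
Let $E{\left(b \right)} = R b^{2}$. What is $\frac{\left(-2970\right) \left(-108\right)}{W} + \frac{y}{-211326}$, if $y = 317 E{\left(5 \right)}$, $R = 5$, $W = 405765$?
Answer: $\frac{1149033103}{1905526542} \approx 0.603$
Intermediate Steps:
$E{\left(b \right)} = 5 b^{2}$
$y = 39625$ ($y = 317 \cdot 5 \cdot 5^{2} = 317 \cdot 5 \cdot 25 = 317 \cdot 125 = 39625$)
$\frac{\left(-2970\right) \left(-108\right)}{W} + \frac{y}{-211326} = \frac{\left(-2970\right) \left(-108\right)}{405765} + \frac{39625}{-211326} = 320760 \cdot \frac{1}{405765} + 39625 \left(- \frac{1}{211326}\right) = \frac{7128}{9017} - \frac{39625}{211326} = \frac{1149033103}{1905526542}$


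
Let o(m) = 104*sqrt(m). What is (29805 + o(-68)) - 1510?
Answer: 28295 + 208*I*sqrt(17) ≈ 28295.0 + 857.61*I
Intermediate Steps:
(29805 + o(-68)) - 1510 = (29805 + 104*sqrt(-68)) - 1510 = (29805 + 104*(2*I*sqrt(17))) - 1510 = (29805 + 208*I*sqrt(17)) - 1510 = 28295 + 208*I*sqrt(17)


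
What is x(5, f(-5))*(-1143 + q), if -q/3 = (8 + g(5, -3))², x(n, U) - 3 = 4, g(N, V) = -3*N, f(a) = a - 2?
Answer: -9030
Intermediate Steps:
f(a) = -2 + a
x(n, U) = 7 (x(n, U) = 3 + 4 = 7)
q = -147 (q = -3*(8 - 3*5)² = -3*(8 - 15)² = -3*(-7)² = -3*49 = -147)
x(5, f(-5))*(-1143 + q) = 7*(-1143 - 147) = 7*(-1290) = -9030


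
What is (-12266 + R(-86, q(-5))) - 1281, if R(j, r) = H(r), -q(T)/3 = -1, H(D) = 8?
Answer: -13539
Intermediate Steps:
q(T) = 3 (q(T) = -3*(-1) = 3)
R(j, r) = 8
(-12266 + R(-86, q(-5))) - 1281 = (-12266 + 8) - 1281 = -12258 - 1281 = -13539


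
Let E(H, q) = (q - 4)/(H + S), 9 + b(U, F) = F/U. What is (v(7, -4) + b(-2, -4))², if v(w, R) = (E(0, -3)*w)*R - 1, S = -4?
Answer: 3249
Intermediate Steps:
b(U, F) = -9 + F/U
E(H, q) = (-4 + q)/(-4 + H) (E(H, q) = (q - 4)/(H - 4) = (-4 + q)/(-4 + H))
v(w, R) = -1 + 7*R*w/4 (v(w, R) = (((-4 - 3)/(-4 + 0))*w)*R - 1 = ((-7/(-4))*w)*R - 1 = ((-¼*(-7))*w)*R - 1 = (7*w/4)*R - 1 = 7*R*w/4 - 1 = -1 + 7*R*w/4)
(v(7, -4) + b(-2, -4))² = ((-1 + (7/4)*(-4)*7) + (-9 - 4/(-2)))² = ((-1 - 49) + (-9 - 4*(-½)))² = (-50 + (-9 + 2))² = (-50 - 7)² = (-57)² = 3249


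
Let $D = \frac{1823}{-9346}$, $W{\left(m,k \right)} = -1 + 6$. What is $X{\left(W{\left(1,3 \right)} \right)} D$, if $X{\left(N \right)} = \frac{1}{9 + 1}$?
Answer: $- \frac{1823}{93460} \approx -0.019506$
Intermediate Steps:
$W{\left(m,k \right)} = 5$
$X{\left(N \right)} = \frac{1}{10}$
$D = - \frac{1823}{9346}$ ($D = 1823 \left(- \frac{1}{9346}\right) = - \frac{1823}{9346} \approx -0.19506$)
$X{\left(W{\left(1,3 \right)} \right)} D = \frac{1}{10} \left(- \frac{1823}{9346}\right) = - \frac{1823}{93460}$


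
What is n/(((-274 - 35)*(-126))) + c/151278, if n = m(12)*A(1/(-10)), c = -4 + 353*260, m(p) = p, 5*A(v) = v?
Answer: 2481368387/4090178925 ≈ 0.60666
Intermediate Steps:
A(v) = v/5
c = 91776 (c = -4 + 91780 = 91776)
n = -6/25 (n = 12*((⅕)/(-10)) = 12*((⅕)*(-⅒)) = 12*(-1/50) = -6/25 ≈ -0.24000)
n/(((-274 - 35)*(-126))) + c/151278 = -6*(-1/(126*(-274 - 35)))/25 + 91776/151278 = -6/(25*((-309*(-126)))) + 91776*(1/151278) = -6/25/38934 + 15296/25213 = -6/25*1/38934 + 15296/25213 = -1/162225 + 15296/25213 = 2481368387/4090178925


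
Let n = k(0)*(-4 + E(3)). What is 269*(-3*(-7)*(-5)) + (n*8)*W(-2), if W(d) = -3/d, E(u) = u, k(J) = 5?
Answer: -28305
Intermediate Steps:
n = -5 (n = 5*(-4 + 3) = 5*(-1) = -5)
269*(-3*(-7)*(-5)) + (n*8)*W(-2) = 269*(-3*(-7)*(-5)) + (-5*8)*(-3/(-2)) = 269*(21*(-5)) - (-120)*(-1)/2 = 269*(-105) - 40*3/2 = -28245 - 60 = -28305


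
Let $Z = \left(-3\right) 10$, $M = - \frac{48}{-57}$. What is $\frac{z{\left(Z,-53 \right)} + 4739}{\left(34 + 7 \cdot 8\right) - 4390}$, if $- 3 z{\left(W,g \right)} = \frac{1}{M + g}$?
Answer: $- \frac{7044533}{6391950} \approx -1.1021$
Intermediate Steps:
$M = \frac{16}{19}$ ($M = \left(-48\right) \left(- \frac{1}{57}\right) = \frac{16}{19} \approx 0.8421$)
$Z = -30$
$z{\left(W,g \right)} = - \frac{1}{3 \left(\frac{16}{19} + g\right)}$
$\frac{z{\left(Z,-53 \right)} + 4739}{\left(34 + 7 \cdot 8\right) - 4390} = \frac{- \frac{19}{48 + 57 \left(-53\right)} + 4739}{\left(34 + 7 \cdot 8\right) - 4390} = \frac{- \frac{19}{48 - 3021} + 4739}{\left(34 + 56\right) - 4390} = \frac{- \frac{19}{-2973} + 4739}{90 - 4390} = \frac{\left(-19\right) \left(- \frac{1}{2973}\right) + 4739}{-4300} = \left(\frac{19}{2973} + 4739\right) \left(- \frac{1}{4300}\right) = \frac{14089066}{2973} \left(- \frac{1}{4300}\right) = - \frac{7044533}{6391950}$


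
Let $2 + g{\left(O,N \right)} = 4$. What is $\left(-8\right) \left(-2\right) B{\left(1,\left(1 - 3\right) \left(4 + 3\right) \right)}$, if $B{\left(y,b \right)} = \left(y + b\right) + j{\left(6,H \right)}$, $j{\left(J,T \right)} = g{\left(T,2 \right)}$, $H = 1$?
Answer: $-176$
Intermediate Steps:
$g{\left(O,N \right)} = 2$ ($g{\left(O,N \right)} = -2 + 4 = 2$)
$j{\left(J,T \right)} = 2$
$B{\left(y,b \right)} = 2 + b + y$ ($B{\left(y,b \right)} = \left(y + b\right) + 2 = \left(b + y\right) + 2 = 2 + b + y$)
$\left(-8\right) \left(-2\right) B{\left(1,\left(1 - 3\right) \left(4 + 3\right) \right)} = \left(-8\right) \left(-2\right) \left(2 + \left(1 - 3\right) \left(4 + 3\right) + 1\right) = 16 \left(2 - 14 + 1\right) = 16 \left(-11\right) = -176$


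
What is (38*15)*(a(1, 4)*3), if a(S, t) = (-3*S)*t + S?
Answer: -18810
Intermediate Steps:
a(S, t) = S - 3*S*t (a(S, t) = -3*S*t + S = S - 3*S*t)
(38*15)*(a(1, 4)*3) = (38*15)*((1*(1 - 3*4))*3) = 570*((1*(1 - 12))*3) = 570*((1*(-11))*3) = 570*(-11*3) = 570*(-33) = -18810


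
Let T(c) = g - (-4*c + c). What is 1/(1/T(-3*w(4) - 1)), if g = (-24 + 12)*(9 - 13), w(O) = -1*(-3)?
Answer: 18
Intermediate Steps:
w(O) = 3
g = 48 (g = -12*(-4) = 48)
T(c) = 48 + 3*c (T(c) = 48 - (-4*c + c) = 48 - (-3)*c = 48 + 3*c)
1/(1/T(-3*w(4) - 1)) = 1/(1/(48 + 3*(-3*3 - 1))) = 1/(1/(48 + 3*(-9 - 1))) = 1/(1/(48 + 3*(-10))) = 1/(1/(48 - 30)) = 1/(1/18) = 18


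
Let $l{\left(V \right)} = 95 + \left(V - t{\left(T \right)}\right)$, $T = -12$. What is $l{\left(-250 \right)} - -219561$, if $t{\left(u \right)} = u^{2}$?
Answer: $219262$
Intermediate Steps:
$l{\left(V \right)} = -49 + V$ ($l{\left(V \right)} = 95 + \left(V - \left(-12\right)^{2}\right) = 95 + \left(V - 144\right) = 95 + \left(-144 + V\right) = -49 + V$)
$l{\left(-250 \right)} - -219561 = \left(-49 - 250\right) - -219561 = -299 + 219561 = 219262$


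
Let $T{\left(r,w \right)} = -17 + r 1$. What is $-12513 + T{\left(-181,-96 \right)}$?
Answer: $-12711$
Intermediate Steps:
$T{\left(r,w \right)} = -17 + r$
$-12513 + T{\left(-181,-96 \right)} = -12513 - 198 = -12711$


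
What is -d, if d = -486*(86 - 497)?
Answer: -199746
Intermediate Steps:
d = 199746 (d = -486*(-411) = 199746)
-d = -1*199746 = -199746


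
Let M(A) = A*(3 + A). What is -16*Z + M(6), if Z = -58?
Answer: 982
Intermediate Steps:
-16*Z + M(6) = -16*(-58) + 6*(3 + 6) = 928 + 6*9 = 928 + 54 = 982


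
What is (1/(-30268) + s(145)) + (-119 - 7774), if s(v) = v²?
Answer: 397479375/30268 ≈ 13132.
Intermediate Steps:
(1/(-30268) + s(145)) + (-119 - 7774) = (1/(-30268) + 145²) + (-119 - 7774) = (-1/30268 + 21025) - 7893 = 636384699/30268 - 7893 = 397479375/30268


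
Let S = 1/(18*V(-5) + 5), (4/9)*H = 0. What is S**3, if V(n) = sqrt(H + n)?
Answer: I/(5*(-4835*I + 5562*sqrt(5))) ≈ -5.4309e-6 + 1.397e-5*I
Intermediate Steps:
H = 0 (H = (9/4)*0 = 0)
V(n) = sqrt(n) (V(n) = sqrt(0 + n) = sqrt(n))
S = 1/(5 + 18*I*sqrt(5)) (S = 1/(18*sqrt(-5) + 5) = 1/(18*(I*sqrt(5)) + 5) = 1/(18*I*sqrt(5) + 5) = 1/(5 + 18*I*sqrt(5)) ≈ 0.0030395 - 0.024468*I)
S**3 = (1/329 - 18*I*sqrt(5)/1645)**3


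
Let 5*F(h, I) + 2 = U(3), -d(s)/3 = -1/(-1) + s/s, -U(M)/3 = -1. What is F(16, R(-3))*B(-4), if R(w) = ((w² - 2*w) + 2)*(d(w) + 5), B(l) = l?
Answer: -⅘ ≈ -0.80000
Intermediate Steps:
U(M) = 3 (U(M) = -3*(-1) = 3)
d(s) = -6 (d(s) = -3*(-1/(-1) + s/s) = -3*(-1*(-1) + 1) = -3*(1 + 1) = -3*2 = -6)
R(w) = -2 - w² + 2*w (R(w) = ((w² - 2*w) + 2)*(-6 + 5) = (2 + w² - 2*w)*(-1) = -2 - w² + 2*w)
F(h, I) = ⅕ (F(h, I) = -⅖ + (⅕)*3 = -⅖ + ⅗ = ⅕)
F(16, R(-3))*B(-4) = (⅕)*(-4) = -⅘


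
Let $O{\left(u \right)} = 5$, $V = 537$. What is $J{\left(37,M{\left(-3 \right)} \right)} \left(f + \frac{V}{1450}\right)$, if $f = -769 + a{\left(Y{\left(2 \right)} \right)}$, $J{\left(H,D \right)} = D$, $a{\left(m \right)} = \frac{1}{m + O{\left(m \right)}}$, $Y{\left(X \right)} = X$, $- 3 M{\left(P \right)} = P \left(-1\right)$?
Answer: $\frac{7800141}{10150} \approx 768.49$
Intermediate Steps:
$M{\left(P \right)} = \frac{P}{3}$ ($M{\left(P \right)} = - \frac{P \left(-1\right)}{3} = - \frac{\left(-1\right) P}{3} = \frac{P}{3}$)
$a{\left(m \right)} = \frac{1}{5 + m}$ ($a{\left(m \right)} = \frac{1}{m + 5} = \frac{1}{5 + m}$)
$f = - \frac{5382}{7}$ ($f = -769 + \frac{1}{5 + 2} = -769 + \frac{1}{7} = - \frac{5382}{7} \approx -768.86$)
$J{\left(37,M{\left(-3 \right)} \right)} \left(f + \frac{V}{1450}\right) = \frac{1}{3} \left(-3\right) \left(- \frac{5382}{7} + \frac{537}{1450}\right) = - (- \frac{5382}{7} + 537 \cdot \frac{1}{1450}) = - (- \frac{5382}{7} + \frac{537}{1450}) = \left(-1\right) \left(- \frac{7800141}{10150}\right) = \frac{7800141}{10150}$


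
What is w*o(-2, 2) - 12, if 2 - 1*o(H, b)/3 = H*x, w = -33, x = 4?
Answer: -1002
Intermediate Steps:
o(H, b) = 6 - 12*H (o(H, b) = 6 - 3*H*4 = 6 - 12*H)
w*o(-2, 2) - 12 = -33*(6 - 12*(-2)) - 12 = -33*(6 + 24) - 12 = -33*30 - 12 = -990 - 12 = -1002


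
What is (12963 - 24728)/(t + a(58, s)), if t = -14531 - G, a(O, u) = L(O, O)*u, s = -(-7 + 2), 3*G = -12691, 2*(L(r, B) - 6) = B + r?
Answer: 35295/29942 ≈ 1.1788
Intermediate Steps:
L(r, B) = 6 + B/2 + r/2 (L(r, B) = 6 + (B + r)/2 = 6 + (B/2 + r/2) = 6 + B/2 + r/2)
G = -12691/3 (G = (⅓)*(-12691) = -12691/3 ≈ -4230.3)
s = 5 (s = -1*(-5) = 5)
a(O, u) = u*(6 + O) (a(O, u) = (6 + O/2 + O/2)*u = (6 + O)*u = u*(6 + O))
t = -30902/3 (t = -14531 - 1*(-12691/3) = -14531 + 12691/3 = -30902/3 ≈ -10301.)
(12963 - 24728)/(t + a(58, s)) = (12963 - 24728)/(-30902/3 + 5*(6 + 58)) = -11765/(-30902/3 + 5*64) = -11765/(-30902/3 + 320) = -11765/(-29942/3) = -11765*(-3/29942) = 35295/29942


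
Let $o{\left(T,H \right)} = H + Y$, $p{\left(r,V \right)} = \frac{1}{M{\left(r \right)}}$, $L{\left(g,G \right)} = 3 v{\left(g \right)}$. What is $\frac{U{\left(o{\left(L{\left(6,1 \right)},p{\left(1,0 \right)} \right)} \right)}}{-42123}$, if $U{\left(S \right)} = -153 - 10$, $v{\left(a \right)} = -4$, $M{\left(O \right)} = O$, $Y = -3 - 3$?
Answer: $\frac{163}{42123} \approx 0.0038696$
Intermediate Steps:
$Y = -6$
$L{\left(g,G \right)} = -12$ ($L{\left(g,G \right)} = 3 \left(-4\right) = -12$)
$p{\left(r,V \right)} = \frac{1}{r}$
$o{\left(T,H \right)} = -6 + H$ ($o{\left(T,H \right)} = H - 6 = -6 + H$)
$U{\left(S \right)} = -163$ ($U{\left(S \right)} = -153 - 10 = -163$)
$\frac{U{\left(o{\left(L{\left(6,1 \right)},p{\left(1,0 \right)} \right)} \right)}}{-42123} = - \frac{163}{-42123} = \left(-163\right) \left(- \frac{1}{42123}\right) = \frac{163}{42123}$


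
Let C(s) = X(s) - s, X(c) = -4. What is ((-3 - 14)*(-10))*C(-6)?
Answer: 340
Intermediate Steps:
C(s) = -4 - s
((-3 - 14)*(-10))*C(-6) = ((-3 - 14)*(-10))*(-4 - 1*(-6)) = (-17*(-10))*(-4 + 6) = 170*2 = 340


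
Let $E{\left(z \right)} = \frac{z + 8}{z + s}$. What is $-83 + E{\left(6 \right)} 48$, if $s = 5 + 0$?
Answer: $- \frac{241}{11} \approx -21.909$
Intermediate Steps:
$s = 5$
$E{\left(z \right)} = \frac{8 + z}{5 + z}$ ($E{\left(z \right)} = \frac{z + 8}{z + 5} = \frac{8 + z}{5 + z}$)
$-83 + E{\left(6 \right)} 48 = -83 + \frac{8 + 6}{5 + 6} \cdot 48 = -83 + \frac{1}{11} \cdot 14 \cdot 48 = -83 + \frac{14}{11} \cdot 48 = -83 + \frac{672}{11} = - \frac{241}{11}$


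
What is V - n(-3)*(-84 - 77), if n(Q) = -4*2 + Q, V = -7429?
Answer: -9200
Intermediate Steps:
n(Q) = -8 + Q
V - n(-3)*(-84 - 77) = -7429 - (-8 - 3)*(-84 - 77) = -7429 - (-11)*(-161) = -7429 - 1*1771 = -7429 - 1771 = -9200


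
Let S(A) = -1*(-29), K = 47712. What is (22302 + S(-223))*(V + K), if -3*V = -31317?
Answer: 1298569981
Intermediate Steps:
V = 10439 (V = -1/3*(-31317) = 10439)
S(A) = 29
(22302 + S(-223))*(V + K) = (22302 + 29)*(10439 + 47712) = 22331*58151 = 1298569981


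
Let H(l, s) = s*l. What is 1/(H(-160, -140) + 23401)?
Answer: 1/45801 ≈ 2.1834e-5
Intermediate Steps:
H(l, s) = l*s
1/(H(-160, -140) + 23401) = 1/(-160*(-140) + 23401) = 1/(22400 + 23401) = 1/45801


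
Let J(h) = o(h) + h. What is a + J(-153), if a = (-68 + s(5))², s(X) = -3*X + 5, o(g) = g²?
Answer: 29340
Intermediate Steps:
s(X) = 5 - 3*X
a = 6084 (a = (-68 + (5 - 3*5))² = (-68 + (5 - 15))² = (-68 - 10)² = (-78)² = 6084)
J(h) = h + h² (J(h) = h² + h = h + h²)
a + J(-153) = 6084 - 153*(1 - 153) = 6084 - 153*(-152) = 6084 + 23256 = 29340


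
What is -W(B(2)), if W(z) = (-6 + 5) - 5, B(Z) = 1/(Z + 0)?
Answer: 6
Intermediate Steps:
B(Z) = 1/Z
W(z) = -6 (W(z) = -1 - 5 = -6)
-W(B(2)) = -1*(-6) = 6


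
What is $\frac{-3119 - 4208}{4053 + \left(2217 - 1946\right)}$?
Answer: $- \frac{7327}{4324} \approx -1.6945$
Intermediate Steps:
$\frac{-3119 - 4208}{4053 + \left(2217 - 1946\right)} = - \frac{7327}{4053 + \left(2217 - 1946\right)} = - \frac{7327}{4053 + 271} = - \frac{7327}{4324}$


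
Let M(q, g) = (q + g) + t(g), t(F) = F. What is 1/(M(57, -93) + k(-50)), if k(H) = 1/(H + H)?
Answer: -100/12901 ≈ -0.0077513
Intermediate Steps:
M(q, g) = q + 2*g (M(q, g) = (q + g) + g = (g + q) + g = q + 2*g)
k(H) = 1/(2*H)
1/(M(57, -93) + k(-50)) = 1/((57 + 2*(-93)) + (½)/(-50)) = 1/((57 - 186) + (½)*(-1/50)) = 1/(-129 - 1/100) = 1/(-12901/100) = -100/12901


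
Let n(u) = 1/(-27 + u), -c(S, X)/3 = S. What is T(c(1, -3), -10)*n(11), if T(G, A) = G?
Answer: 3/16 ≈ 0.18750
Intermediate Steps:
c(S, X) = -3*S
T(c(1, -3), -10)*n(11) = (-3*1)/(-27 + 11) = -3/(-16) = -3*(-1/16) = 3/16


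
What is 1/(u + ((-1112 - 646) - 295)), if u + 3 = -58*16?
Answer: -1/2984 ≈ -0.00033512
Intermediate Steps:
u = -931 (u = -3 - 58*16 = -3 - 928 = -931)
1/(u + ((-1112 - 646) - 295)) = 1/(-931 + ((-1112 - 646) - 295)) = 1/(-931 + (-1758 - 295)) = 1/(-931 - 2053) = 1/(-2984) = -1/2984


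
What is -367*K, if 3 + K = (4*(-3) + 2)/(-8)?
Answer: 2569/4 ≈ 642.25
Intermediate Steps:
K = -7/4 (K = -3 + (4*(-3) + 2)/(-8) = -3 + (-12 + 2)*(-1/8) = -3 - 10*(-1/8) = -3 + 5/4 = -7/4 ≈ -1.7500)
-367*K = -367*(-7/4) = 2569/4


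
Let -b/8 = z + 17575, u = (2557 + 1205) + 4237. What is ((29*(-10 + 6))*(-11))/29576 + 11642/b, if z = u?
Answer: -5204025/378188312 ≈ -0.013760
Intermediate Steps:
u = 7999 (u = 3762 + 4237 = 7999)
z = 7999
b = -204592 (b = -8*(7999 + 17575) = -8*25574 = -204592)
((29*(-10 + 6))*(-11))/29576 + 11642/b = ((29*(-10 + 6))*(-11))/29576 + 11642/(-204592) = ((29*(-4))*(-11))*(1/29576) + 11642*(-1/204592) = -116*(-11)*(1/29576) - 5821/102296 = 1276*(1/29576) - 5821/102296 = 319/7394 - 5821/102296 = -5204025/378188312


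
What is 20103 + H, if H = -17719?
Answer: 2384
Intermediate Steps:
20103 + H = 20103 - 17719 = 2384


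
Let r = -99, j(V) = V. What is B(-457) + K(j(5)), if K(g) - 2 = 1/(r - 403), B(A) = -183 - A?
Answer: 138551/502 ≈ 276.00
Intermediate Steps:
K(g) = 1003/502 (K(g) = 2 + 1/(-99 - 403) = 2 + 1/(-502) = 2 - 1/502 = 1003/502)
B(-457) + K(j(5)) = (-183 - 1*(-457)) + 1003/502 = (-183 + 457) + 1003/502 = 274 + 1003/502 = 138551/502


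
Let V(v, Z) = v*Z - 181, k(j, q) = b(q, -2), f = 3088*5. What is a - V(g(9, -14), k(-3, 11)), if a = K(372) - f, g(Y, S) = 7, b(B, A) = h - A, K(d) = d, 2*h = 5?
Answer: -29837/2 ≈ -14919.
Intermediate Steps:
h = 5/2 (h = (1/2)*5 = 5/2 ≈ 2.5000)
b(B, A) = 5/2 - A
f = 15440
k(j, q) = 9/2 (k(j, q) = 5/2 - 1*(-2) = 5/2 + 2 = 9/2)
V(v, Z) = -181 + Z*v (V(v, Z) = Z*v - 181 = -181 + Z*v)
a = -15068 (a = 372 - 1*15440 = 372 - 15440 = -15068)
a - V(g(9, -14), k(-3, 11)) = -15068 - (-181 + (9/2)*7) = -15068 - (-181 + 63/2) = -15068 - 1*(-299/2) = -15068 + 299/2 = -29837/2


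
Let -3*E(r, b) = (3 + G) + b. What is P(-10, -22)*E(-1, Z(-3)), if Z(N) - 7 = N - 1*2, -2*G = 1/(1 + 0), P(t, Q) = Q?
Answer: 33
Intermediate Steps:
G = -½ (G = -1/(2*(1 + 0)) = -½/1 = -½*1 = -½ ≈ -0.50000)
Z(N) = 5 + N (Z(N) = 7 + (N - 1*2) = 7 + (N - 2) = 7 + (-2 + N) = 5 + N)
E(r, b) = -⅚ - b/3 (E(r, b) = -((3 - ½) + b)/3 = -(5/2 + b)/3 = -⅚ - b/3)
P(-10, -22)*E(-1, Z(-3)) = -22*(-⅚ - (5 - 3)/3) = -22*(-⅚ - ⅓*2) = -22*(-⅚ - ⅔) = -22*(-3/2) = 33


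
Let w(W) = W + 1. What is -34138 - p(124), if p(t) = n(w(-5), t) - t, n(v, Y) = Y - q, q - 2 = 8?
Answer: -34128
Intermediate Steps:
q = 10 (q = 2 + 8 = 10)
w(W) = 1 + W
n(v, Y) = -10 + Y (n(v, Y) = Y - 1*10 = Y - 10 = -10 + Y)
p(t) = -10 (p(t) = (-10 + t) - t = -10)
-34138 - p(124) = -34138 - 1*(-10) = -34138 + 10 = -34128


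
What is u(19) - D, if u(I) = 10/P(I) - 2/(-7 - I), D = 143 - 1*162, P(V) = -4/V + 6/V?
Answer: 1483/13 ≈ 114.08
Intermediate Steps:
P(V) = 2/V
D = -19 (D = 143 - 162 = -19)
u(I) = -2/(-7 - I) + 5*I (u(I) = 10/((2/I)) - 2/(-7 - I) = 10*(I/2) - 2/(-7 - I) = 5*I - 2/(-7 - I) = -2/(-7 - I) + 5*I)
u(19) - D = (2 + 5*19*(7 + 19))/(7 + 19) - 1*(-19) = (2 + 5*19*26)/26 + 19 = (2 + 2470)/26 + 19 = (1/26)*2472 + 19 = 1236/13 + 19 = 1483/13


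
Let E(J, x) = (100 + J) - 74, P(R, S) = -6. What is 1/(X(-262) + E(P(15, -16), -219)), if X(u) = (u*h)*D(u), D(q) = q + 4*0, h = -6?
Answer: -1/411844 ≈ -2.4281e-6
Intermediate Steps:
D(q) = q (D(q) = q + 0 = q)
X(u) = -6*u² (X(u) = (u*(-6))*u = (-6*u)*u = -6*u²)
E(J, x) = 26 + J
1/(X(-262) + E(P(15, -16), -219)) = 1/(-6*(-262)² + (26 - 6)) = 1/(-6*68644 + 20) = 1/(-411864 + 20) = 1/(-411844) = -1/411844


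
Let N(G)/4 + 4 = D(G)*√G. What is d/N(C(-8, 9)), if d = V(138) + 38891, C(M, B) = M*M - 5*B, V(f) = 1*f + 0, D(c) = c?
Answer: 39029/6843 + 741551*√19/27372 ≈ 123.79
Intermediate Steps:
V(f) = f (V(f) = f + 0 = f)
C(M, B) = M² - 5*B
N(G) = -16 + 4*G^(3/2) (N(G) = -16 + 4*(G*√G) = -16 + 4*G^(3/2))
d = 39029 (d = 138 + 38891 = 39029)
d/N(C(-8, 9)) = 39029/(-16 + 4*((-8)² - 5*9)^(3/2)) = 39029/(-16 + 4*(64 - 45)^(3/2)) = 39029/(-16 + 4*19^(3/2)) = 39029/(-16 + 4*(19*√19)) = 39029/(-16 + 76*√19)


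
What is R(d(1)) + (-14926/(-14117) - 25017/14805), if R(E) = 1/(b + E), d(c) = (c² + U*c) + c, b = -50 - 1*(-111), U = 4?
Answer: -2882476756/4667715465 ≈ -0.61753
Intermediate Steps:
b = 61 (b = -50 + 111 = 61)
d(c) = c² + 5*c (d(c) = (c² + 4*c) + c = c² + 5*c)
R(E) = 1/(61 + E)
R(d(1)) + (-14926/(-14117) - 25017/14805) = 1/(61 + 1*(5 + 1)) + (-14926/(-14117) - 25017/14805) = 1/(61 + 1*6) + (-14926*(-1/14117) - 25017*1/14805) = 1/(61 + 6) + (14926/14117 - 8339/4935) = 1/67 - 44061853/69667395 = -2882476756/4667715465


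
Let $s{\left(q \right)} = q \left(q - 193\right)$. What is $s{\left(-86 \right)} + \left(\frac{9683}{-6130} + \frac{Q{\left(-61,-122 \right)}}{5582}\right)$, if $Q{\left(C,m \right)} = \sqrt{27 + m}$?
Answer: $\frac{147073537}{6130} + \frac{i \sqrt{95}}{5582} \approx 23992.0 + 0.0017461 i$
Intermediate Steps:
$s{\left(q \right)} = q \left(-193 + q\right)$
$s{\left(-86 \right)} + \left(\frac{9683}{-6130} + \frac{Q{\left(-61,-122 \right)}}{5582}\right) = - 86 \left(-193 - 86\right) + \left(\frac{9683}{-6130} + \frac{\sqrt{27 - 122}}{5582}\right) = \left(-86\right) \left(-279\right) + \left(9683 \left(- \frac{1}{6130}\right) + \sqrt{-95} \cdot \frac{1}{5582}\right) = 23994 - \left(\frac{9683}{6130} - i \sqrt{95} \cdot \frac{1}{5582}\right) = 23994 - \left(\frac{9683}{6130} - \frac{i \sqrt{95}}{5582}\right) = \frac{147073537}{6130} + \frac{i \sqrt{95}}{5582}$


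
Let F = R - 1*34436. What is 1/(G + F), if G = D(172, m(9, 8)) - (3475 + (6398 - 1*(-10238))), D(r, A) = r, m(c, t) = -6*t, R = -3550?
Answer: -1/57925 ≈ -1.7264e-5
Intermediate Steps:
G = -19939 (G = 172 - (3475 + (6398 - 1*(-10238))) = 172 - (3475 + (6398 + 10238)) = 172 - (3475 + 16636) = 172 - 1*20111 = 172 - 20111 = -19939)
F = -37986 (F = -3550 - 1*34436 = -3550 - 34436 = -37986)
1/(G + F) = 1/(-19939 - 37986) = 1/(-57925) = -1/57925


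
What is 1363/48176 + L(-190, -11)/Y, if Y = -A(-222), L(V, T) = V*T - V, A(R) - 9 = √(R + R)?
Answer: -65857063/1686160 + 304*I*√111/35 ≈ -39.057 + 91.51*I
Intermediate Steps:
A(R) = 9 + √2*√R (A(R) = 9 + √(R + R) = 9 + √(2*R) = 9 + √2*√R)
L(V, T) = -V + T*V (L(V, T) = T*V - V = -V + T*V)
Y = -9 - 2*I*√111 (Y = -(9 + √2*√(-222)) = -(9 + √2*(I*√222)) = -(9 + 2*I*√111) = -9 - 2*I*√111 ≈ -9.0 - 21.071*I)
1363/48176 + L(-190, -11)/Y = 1363/48176 + (-190*(-1 - 11))/(-9 - 2*I*√111) = 1363*(1/48176) + (-190*(-12))/(-9 - 2*I*√111) = 1363/48176 + 2280/(-9 - 2*I*√111)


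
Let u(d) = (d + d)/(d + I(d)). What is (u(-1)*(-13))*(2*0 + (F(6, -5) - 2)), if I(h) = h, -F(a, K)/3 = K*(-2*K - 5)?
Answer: -949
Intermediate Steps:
F(a, K) = -3*K*(-5 - 2*K) (F(a, K) = -3*K*(-2*K - 5) = -3*K*(-5 - 2*K))
u(d) = 1 (u(d) = (d + d)/(d + d) = (2*d)/((2*d)) = (2*d)*(1/(2*d)) = 1)
(u(-1)*(-13))*(2*0 + (F(6, -5) - 2)) = (1*(-13))*(2*0 + (3*(-5)*(5 + 2*(-5)) - 2)) = -13*(0 + (3*(-5)*(5 - 10) - 2)) = -13*(0 + (3*(-5)*(-5) - 2)) = -13*(0 + (75 - 2)) = -13*(0 + 73) = -13*73 = -949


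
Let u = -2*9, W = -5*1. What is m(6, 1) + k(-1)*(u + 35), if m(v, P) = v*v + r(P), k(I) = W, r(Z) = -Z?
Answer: -50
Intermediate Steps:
W = -5
k(I) = -5
u = -18
m(v, P) = v² - P (m(v, P) = v*v - P = v² - P)
m(6, 1) + k(-1)*(u + 35) = (6² - 1*1) - 5*(-18 + 35) = (36 - 1) - 5*17 = 35 - 85 = -50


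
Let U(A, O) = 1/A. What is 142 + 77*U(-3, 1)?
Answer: 349/3 ≈ 116.33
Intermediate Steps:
142 + 77*U(-3, 1) = 142 + 77/(-3) = 142 + 77*(-⅓) = 142 - 77/3 = 349/3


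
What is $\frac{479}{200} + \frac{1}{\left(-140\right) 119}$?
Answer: $\frac{398997}{166600} \approx 2.3949$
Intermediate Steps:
$\frac{479}{200} + \frac{1}{\left(-140\right) 119} = 479 \cdot \frac{1}{200} - \frac{1}{16660} = \frac{479}{200} - \frac{1}{16660} = \frac{398997}{166600}$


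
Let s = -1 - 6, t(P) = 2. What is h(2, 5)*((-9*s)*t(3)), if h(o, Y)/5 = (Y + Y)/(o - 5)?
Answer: -2100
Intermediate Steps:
s = -7
h(o, Y) = 10*Y/(-5 + o) (h(o, Y) = 5*((Y + Y)/(o - 5)) = 5*((2*Y)/(-5 + o)) = 5*(2*Y/(-5 + o)) = 10*Y/(-5 + o))
h(2, 5)*((-9*s)*t(3)) = (10*5/(-5 + 2))*(-9*(-7)*2) = (10*5/(-3))*(63*2) = (10*5*(-⅓))*126 = -50/3*126 = -2100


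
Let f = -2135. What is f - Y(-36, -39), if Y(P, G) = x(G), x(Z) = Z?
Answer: -2096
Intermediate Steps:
Y(P, G) = G
f - Y(-36, -39) = -2135 - 1*(-39) = -2135 + 39 = -2096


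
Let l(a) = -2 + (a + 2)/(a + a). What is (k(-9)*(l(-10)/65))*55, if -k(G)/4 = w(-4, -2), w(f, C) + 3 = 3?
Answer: 0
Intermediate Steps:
w(f, C) = 0 (w(f, C) = -3 + 3 = 0)
l(a) = -2 + (2 + a)/(2*a) (l(a) = -2 + (2 + a)/((2*a)) = -2 + (2 + a)*(1/(2*a)) = -2 + (2 + a)/(2*a))
k(G) = 0 (k(G) = -4*0 = 0)
(k(-9)*(l(-10)/65))*55 = (0*((-3/2 + 1/(-10))/65))*55 = (0*((-3/2 - ⅒)*(1/65)))*55 = (0*(-8/5*1/65))*55 = (0*(-8/325))*55 = 0*55 = 0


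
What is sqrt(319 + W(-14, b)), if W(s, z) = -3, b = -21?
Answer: 2*sqrt(79) ≈ 17.776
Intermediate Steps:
sqrt(319 + W(-14, b)) = sqrt(319 - 3) = sqrt(316) = 2*sqrt(79)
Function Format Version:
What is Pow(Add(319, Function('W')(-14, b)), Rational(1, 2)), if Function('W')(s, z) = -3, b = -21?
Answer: Mul(2, Pow(79, Rational(1, 2))) ≈ 17.776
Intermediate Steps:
Pow(Add(319, Function('W')(-14, b)), Rational(1, 2)) = Pow(Add(319, -3), Rational(1, 2)) = Pow(316, Rational(1, 2)) = Mul(2, Pow(79, Rational(1, 2)))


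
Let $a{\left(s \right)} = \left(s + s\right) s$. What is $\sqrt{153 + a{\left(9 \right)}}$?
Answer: $3 \sqrt{35} \approx 17.748$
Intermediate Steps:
$a{\left(s \right)} = 2 s^{2}$ ($a{\left(s \right)} = 2 s s = 2 s^{2}$)
$\sqrt{153 + a{\left(9 \right)}} = \sqrt{153 + 2 \cdot 9^{2}} = \sqrt{153 + 2 \cdot 81} = \sqrt{153 + 162} = \sqrt{315} = 3 \sqrt{35}$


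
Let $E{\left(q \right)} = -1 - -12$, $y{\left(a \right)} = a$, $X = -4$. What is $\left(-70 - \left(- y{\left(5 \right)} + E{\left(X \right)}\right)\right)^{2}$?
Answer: $5776$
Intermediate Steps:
$E{\left(q \right)} = 11$ ($E{\left(q \right)} = -1 + 12 = 11$)
$\left(-70 - \left(- y{\left(5 \right)} + E{\left(X \right)}\right)\right)^{2} = \left(-70 + \left(5 - 11\right)\right)^{2} = \left(-70 - 6\right)^{2} = \left(-76\right)^{2} = 5776$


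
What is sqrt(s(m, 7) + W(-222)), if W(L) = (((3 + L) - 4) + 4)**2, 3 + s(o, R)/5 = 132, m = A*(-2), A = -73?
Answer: sqrt(48606) ≈ 220.47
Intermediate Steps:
m = 146 (m = -73*(-2) = 146)
s(o, R) = 645 (s(o, R) = -15 + 5*132 = -15 + 660 = 645)
W(L) = (3 + L)**2 (W(L) = ((-1 + L) + 4)**2 = (3 + L)**2)
sqrt(s(m, 7) + W(-222)) = sqrt(645 + (3 - 222)**2) = sqrt(645 + (-219)**2) = sqrt(645 + 47961) = sqrt(48606)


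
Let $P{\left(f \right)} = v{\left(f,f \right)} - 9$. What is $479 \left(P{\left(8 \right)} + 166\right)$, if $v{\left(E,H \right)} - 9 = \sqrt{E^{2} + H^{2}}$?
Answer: $79514 + 3832 \sqrt{2} \approx 84933.0$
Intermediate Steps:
$v{\left(E,H \right)} = 9 + \sqrt{E^{2} + H^{2}}$
$P{\left(f \right)} = \sqrt{2} \sqrt{f^{2}}$ ($P{\left(f \right)} = \left(9 + \sqrt{f^{2} + f^{2}}\right) - 9 = \left(9 + \sqrt{2 f^{2}}\right) - 9 = \left(9 + \sqrt{2} \sqrt{f^{2}}\right) - 9 = \sqrt{2} \sqrt{f^{2}}$)
$479 \left(P{\left(8 \right)} + 166\right) = 479 \left(\sqrt{2} \sqrt{8^{2}} + 166\right) = 479 \left(\sqrt{2} \sqrt{64} + 166\right) = 479 \left(\sqrt{2} \cdot 8 + 166\right) = 479 \left(8 \sqrt{2} + 166\right) = 479 \left(166 + 8 \sqrt{2}\right) = 79514 + 3832 \sqrt{2}$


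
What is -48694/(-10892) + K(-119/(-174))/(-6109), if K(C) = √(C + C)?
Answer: 24347/5446 - √10353/531483 ≈ 4.4704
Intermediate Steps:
K(C) = √2*√C (K(C) = √(2*C) = √2*√C)
-48694/(-10892) + K(-119/(-174))/(-6109) = -48694/(-10892) + (√2*√(-119/(-174)))/(-6109) = -48694*(-1/10892) + (√2*√(-119*(-1/174)))*(-1/6109) = 24347/5446 + (√2*√(119/174))*(-1/6109) = 24347/5446 + (√2*(√20706/174))*(-1/6109) = 24347/5446 + (√10353/87)*(-1/6109) = 24347/5446 - √10353/531483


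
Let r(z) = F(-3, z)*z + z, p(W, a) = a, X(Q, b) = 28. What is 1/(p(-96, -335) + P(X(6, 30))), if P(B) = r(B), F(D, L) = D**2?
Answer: -1/55 ≈ -0.018182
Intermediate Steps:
r(z) = 10*z (r(z) = (-3)**2*z + z = 9*z + z = 10*z)
P(B) = 10*B
1/(p(-96, -335) + P(X(6, 30))) = 1/(-335 + 10*28) = 1/(-335 + 280) = 1/(-55) = -1/55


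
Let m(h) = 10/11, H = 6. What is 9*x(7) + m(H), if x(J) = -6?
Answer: -584/11 ≈ -53.091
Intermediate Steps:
m(h) = 10/11 (m(h) = 10*(1/11) = 10/11)
9*x(7) + m(H) = 9*(-6) + 10/11 = -54 + 10/11 = -584/11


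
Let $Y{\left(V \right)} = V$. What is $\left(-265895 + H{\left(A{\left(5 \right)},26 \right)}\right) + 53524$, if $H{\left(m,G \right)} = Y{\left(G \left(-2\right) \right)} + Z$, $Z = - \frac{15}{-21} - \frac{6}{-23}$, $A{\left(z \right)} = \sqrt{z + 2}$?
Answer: $- \frac{34199946}{161} \approx -2.1242 \cdot 10^{5}$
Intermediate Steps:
$A{\left(z \right)} = \sqrt{2 + z}$
$Z = \frac{157}{161}$ ($Z = \left(-15\right) \left(- \frac{1}{21}\right) - - \frac{6}{23} = \frac{5}{7} + \frac{6}{23} = \frac{157}{161} \approx 0.97515$)
$H{\left(m,G \right)} = \frac{157}{161} - 2 G$ ($H{\left(m,G \right)} = G \left(-2\right) + \frac{157}{161} = - 2 G + \frac{157}{161} = \frac{157}{161} - 2 G$)
$\left(-265895 + H{\left(A{\left(5 \right)},26 \right)}\right) + 53524 = \left(-265895 + \left(\frac{157}{161} - 52\right)\right) + 53524 = \left(-265895 - \frac{8215}{161}\right) + 53524 = - \frac{42817310}{161} + 53524 = - \frac{34199946}{161}$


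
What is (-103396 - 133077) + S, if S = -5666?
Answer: -242139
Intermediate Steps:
(-103396 - 133077) + S = (-103396 - 133077) - 5666 = -236473 - 5666 = -242139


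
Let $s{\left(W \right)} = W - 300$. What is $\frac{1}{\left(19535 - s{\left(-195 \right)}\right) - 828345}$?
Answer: $- \frac{1}{808315} \approx -1.2371 \cdot 10^{-6}$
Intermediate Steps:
$s{\left(W \right)} = -300 + W$ ($s{\left(W \right)} = W - 300 = -300 + W$)
$\frac{1}{\left(19535 - s{\left(-195 \right)}\right) - 828345} = \frac{1}{\left(19535 - \left(-300 - 195\right)\right) - 828345} = \frac{1}{\left(19535 - -495\right) - 828345} = \frac{1}{\left(19535 + 495\right) - 828345} = \frac{1}{20030 - 828345} = \frac{1}{-808315} = - \frac{1}{808315}$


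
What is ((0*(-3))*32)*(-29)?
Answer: 0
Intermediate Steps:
((0*(-3))*32)*(-29) = (0*32)*(-29) = 0*(-29) = 0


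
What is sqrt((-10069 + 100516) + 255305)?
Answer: 2*sqrt(86438) ≈ 588.01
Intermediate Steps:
sqrt((-10069 + 100516) + 255305) = sqrt(90447 + 255305) = sqrt(345752) = 2*sqrt(86438)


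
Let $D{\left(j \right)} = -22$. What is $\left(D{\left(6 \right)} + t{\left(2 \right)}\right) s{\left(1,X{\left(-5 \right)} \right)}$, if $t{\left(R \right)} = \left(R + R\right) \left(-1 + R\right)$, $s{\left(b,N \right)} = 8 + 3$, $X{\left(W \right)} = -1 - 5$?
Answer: $-198$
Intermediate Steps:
$X{\left(W \right)} = -6$
$s{\left(b,N \right)} = 11$
$t{\left(R \right)} = 2 R \left(-1 + R\right)$
$\left(D{\left(6 \right)} + t{\left(2 \right)}\right) s{\left(1,X{\left(-5 \right)} \right)} = \left(-22 + 2 \cdot 2 \left(-1 + 2\right)\right) 11 = \left(-22 + 2 \cdot 2 \cdot 1\right) 11 = \left(-22 + 4\right) 11 = \left(-18\right) 11 = -198$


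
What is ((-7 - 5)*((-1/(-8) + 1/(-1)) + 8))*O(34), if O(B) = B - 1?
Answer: -5643/2 ≈ -2821.5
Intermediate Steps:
O(B) = -1 + B
((-7 - 5)*((-1/(-8) + 1/(-1)) + 8))*O(34) = ((-7 - 5)*((-1/(-8) + 1/(-1)) + 8))*(-1 + 34) = -12*((-1*(-⅛) + 1*(-1)) + 8)*33 = -12*((⅛ - 1) + 8)*33 = -12*(-7/8 + 8)*33 = -12*57/8*33 = -171/2*33 = -5643/2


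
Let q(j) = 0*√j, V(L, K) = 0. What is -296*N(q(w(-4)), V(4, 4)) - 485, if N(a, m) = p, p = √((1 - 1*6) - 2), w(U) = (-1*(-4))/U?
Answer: -485 - 296*I*√7 ≈ -485.0 - 783.14*I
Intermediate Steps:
w(U) = 4/U
q(j) = 0
p = I*√7 (p = √((1 - 6) - 2) = √(-5 - 2) = √(-7) = I*√7 ≈ 2.6458*I)
N(a, m) = I*√7
-296*N(q(w(-4)), V(4, 4)) - 485 = -296*I*√7 - 485 = -485 - 296*I*√7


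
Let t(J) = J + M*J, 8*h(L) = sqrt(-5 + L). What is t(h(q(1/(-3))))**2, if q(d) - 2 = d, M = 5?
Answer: -15/8 ≈ -1.8750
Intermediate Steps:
q(d) = 2 + d
h(L) = sqrt(-5 + L)/8
t(J) = 6*J (t(J) = J + 5*J = 6*J)
t(h(q(1/(-3))))**2 = (6*(sqrt(-5 + (2 + 1/(-3)))/8))**2 = (6*(sqrt(-5 + (2 - 1/3))/8))**2 = (6*(sqrt(-5 + 5/3)/8))**2 = (6*(sqrt(-10/3)/8))**2 = (6*((I*sqrt(30)/3)/8))**2 = (6*(I*sqrt(30)/24))**2 = (I*sqrt(30)/4)**2 = -15/8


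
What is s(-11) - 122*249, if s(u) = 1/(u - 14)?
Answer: -759451/25 ≈ -30378.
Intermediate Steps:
s(u) = 1/(-14 + u)
s(-11) - 122*249 = 1/(-14 - 11) - 122*249 = 1/(-25) - 30378 = -1/25 - 30378 = -759451/25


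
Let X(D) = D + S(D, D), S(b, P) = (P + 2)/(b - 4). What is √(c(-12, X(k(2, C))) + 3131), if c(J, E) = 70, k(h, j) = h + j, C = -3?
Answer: √3201 ≈ 56.577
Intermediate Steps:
S(b, P) = (2 + P)/(-4 + b)
X(D) = D + (2 + D)/(-4 + D)
√(c(-12, X(k(2, C))) + 3131) = √(70 + 3131) = √3201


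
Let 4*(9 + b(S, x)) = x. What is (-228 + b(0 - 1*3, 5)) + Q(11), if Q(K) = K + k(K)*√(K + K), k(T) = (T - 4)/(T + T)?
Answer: -899/4 + 7*√22/22 ≈ -223.26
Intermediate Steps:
k(T) = (-4 + T)/(2*T) (k(T) = (-4 + T)/((2*T)) = (-4 + T)*(1/(2*T)) = (-4 + T)/(2*T))
b(S, x) = -9 + x/4
Q(K) = K + √2*(-4 + K)/(2*√K) (Q(K) = K + ((-4 + K)/(2*K))*√(K + K) = K + ((-4 + K)/(2*K))*√(2*K) = K + ((-4 + K)/(2*K))*(√2*√K) = K + √2*(-4 + K)/(2*√K))
(-228 + b(0 - 1*3, 5)) + Q(11) = (-228 + (-9 + (¼)*5)) + (11^(3/2) + √2*(-4 + 11)/2)/√11 = (-228 + (-9 + 5/4)) + (√11/11)*(11*√11 + (½)*√2*7) = (-228 - 31/4) + (√11/11)*(11*√11 + 7*√2/2) = -943/4 + √11*(11*√11 + 7*√2/2)/11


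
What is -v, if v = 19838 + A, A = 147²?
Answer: -41447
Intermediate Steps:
A = 21609
v = 41447 (v = 19838 + 21609 = 41447)
-v = -1*41447 = -41447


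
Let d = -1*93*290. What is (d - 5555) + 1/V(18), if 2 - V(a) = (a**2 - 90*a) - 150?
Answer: -47096199/1448 ≈ -32525.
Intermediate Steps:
V(a) = 152 - a**2 + 90*a (V(a) = 2 - ((a**2 - 90*a) - 150) = 2 - (-150 + a**2 - 90*a) = 2 + (150 - a**2 + 90*a) = 152 - a**2 + 90*a)
d = -26970 (d = -93*290 = -26970)
(d - 5555) + 1/V(18) = (-26970 - 5555) + 1/(152 - 1*18**2 + 90*18) = -32525 + 1/(152 - 1*324 + 1620) = -32525 + 1/(152 - 324 + 1620) = -32525 + 1/1448 = -47096199/1448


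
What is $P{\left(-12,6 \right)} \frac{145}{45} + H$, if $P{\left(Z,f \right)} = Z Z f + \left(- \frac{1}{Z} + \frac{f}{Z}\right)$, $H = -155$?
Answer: $\frac{283787}{108} \approx 2627.7$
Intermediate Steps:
$P{\left(Z,f \right)} = - \frac{1}{Z} + \frac{f}{Z} + f Z^{2}$ ($P{\left(Z,f \right)} = Z^{2} f + \left(- \frac{1}{Z} + \frac{f}{Z}\right) = f Z^{2} + \left(- \frac{1}{Z} + \frac{f}{Z}\right) = - \frac{1}{Z} + \frac{f}{Z} + f Z^{2}$)
$P{\left(-12,6 \right)} \frac{145}{45} + H = \frac{-1 + 6 + 6 \left(-12\right)^{3}}{-12} \cdot \frac{145}{45} - 155 = - \frac{-1 + 6 + 6 \left(-1728\right)}{12} \cdot 145 \cdot \frac{1}{45} - 155 = - \frac{-1 + 6 - 10368}{12} \cdot \frac{29}{9} - 155 = \left(- \frac{1}{12}\right) \left(-10363\right) \frac{29}{9} - 155 = \frac{10363}{12} \cdot \frac{29}{9} - 155 = \frac{300527}{108} - 155 = \frac{283787}{108}$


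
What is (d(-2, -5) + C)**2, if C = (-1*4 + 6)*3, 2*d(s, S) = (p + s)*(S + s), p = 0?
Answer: 169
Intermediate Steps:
d(s, S) = s*(S + s)/2 (d(s, S) = ((0 + s)*(S + s))/2 = (s*(S + s))/2 = s*(S + s)/2)
C = 6 (C = (-4 + 6)*3 = 2*3 = 6)
(d(-2, -5) + C)**2 = ((1/2)*(-2)*(-5 - 2) + 6)**2 = ((1/2)*(-2)*(-7) + 6)**2 = (7 + 6)**2 = 13**2 = 169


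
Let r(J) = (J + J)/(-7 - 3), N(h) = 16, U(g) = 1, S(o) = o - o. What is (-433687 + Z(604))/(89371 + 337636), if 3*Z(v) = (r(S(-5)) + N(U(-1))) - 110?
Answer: -1301155/1281021 ≈ -1.0157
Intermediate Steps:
S(o) = 0
r(J) = -J/5 (r(J) = (2*J)/(-10) = (2*J)*(-⅒) = -J/5)
Z(v) = -94/3 (Z(v) = ((-⅕*0 + 16) - 110)/3 = ((0 + 16) - 110)/3 = (16 - 110)/3 = (⅓)*(-94) = -94/3)
(-433687 + Z(604))/(89371 + 337636) = (-433687 - 94/3)/(89371 + 337636) = -1301155/3/427007 = -1301155/3*1/427007 = -1301155/1281021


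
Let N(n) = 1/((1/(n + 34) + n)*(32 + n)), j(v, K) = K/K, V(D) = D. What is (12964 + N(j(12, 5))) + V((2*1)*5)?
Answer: 15413147/1188 ≈ 12974.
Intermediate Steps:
j(v, K) = 1
N(n) = 1/((32 + n)*(n + 1/(34 + n))) (N(n) = 1/((1/(34 + n) + n)*(32 + n)) = 1/((n + 1/(34 + n))*(32 + n)) = 1/((32 + n)*(n + 1/(34 + n))))
(12964 + N(j(12, 5))) + V((2*1)*5) = (12964 + (34 + 1)/(32 + 1³ + 66*1² + 1089*1)) + (2*1)*5 = (12964 + 35/(32 + 1 + 66*1 + 1089)) + 2*5 = (12964 + 35/(32 + 1 + 66 + 1089)) + 10 = (12964 + 35/1188) + 10 = 15401267/1188 + 10 = 15413147/1188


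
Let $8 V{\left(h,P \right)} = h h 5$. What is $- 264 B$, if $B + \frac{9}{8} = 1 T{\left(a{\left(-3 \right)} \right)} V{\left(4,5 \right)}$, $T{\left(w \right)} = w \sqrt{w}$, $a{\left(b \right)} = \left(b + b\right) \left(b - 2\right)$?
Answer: $297 - 79200 \sqrt{30} \approx -4.335 \cdot 10^{5}$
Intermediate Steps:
$a{\left(b \right)} = 2 b \left(-2 + b\right)$
$T{\left(w \right)} = w^{\frac{3}{2}}$
$V{\left(h,P \right)} = \frac{5 h^{2}}{8}$ ($V{\left(h,P \right)} = \frac{h h 5}{8} = \frac{h^{2} \cdot 5}{8} = \frac{5 h^{2}}{8}$)
$B = - \frac{9}{8} + 300 \sqrt{30}$ ($B = - \frac{9}{8} + 1 \left(2 \left(-3\right) \left(-2 - 3\right)\right)^{\frac{3}{2}} \frac{5 \cdot 4^{2}}{8} = - \frac{9}{8} + 1 \left(2 \left(-3\right) \left(-5\right)\right)^{\frac{3}{2}} \cdot \frac{5}{8} \cdot 16 = - \frac{9}{8} + 1 \cdot 30^{\frac{3}{2}} \cdot 10 = - \frac{9}{8} + 1 \cdot 30 \sqrt{30} \cdot 10 = - \frac{9}{8} + 30 \sqrt{30} \cdot 10 = - \frac{9}{8} + 300 \sqrt{30} \approx 1642.0$)
$- 264 B = - 264 \left(- \frac{9}{8} + 300 \sqrt{30}\right) = 297 - 79200 \sqrt{30}$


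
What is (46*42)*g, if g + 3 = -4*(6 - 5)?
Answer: -13524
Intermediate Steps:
g = -7 (g = -3 - 4*(6 - 5) = -3 - 4*1 = -3 - 4 = -7)
(46*42)*g = (46*42)*(-7) = 1932*(-7) = -13524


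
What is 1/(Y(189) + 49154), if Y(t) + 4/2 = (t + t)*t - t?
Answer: 1/120405 ≈ 8.3053e-6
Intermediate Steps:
Y(t) = -2 - t + 2*t² (Y(t) = -2 + ((t + t)*t - t) = -2 + ((2*t)*t - t) = -2 + (2*t² - t) = -2 + (-t + 2*t²) = -2 - t + 2*t²)
1/(Y(189) + 49154) = 1/((-2 - 1*189 + 2*189²) + 49154) = 1/((-2 - 189 + 2*35721) + 49154) = 1/((-2 - 189 + 71442) + 49154) = 1/(71251 + 49154) = 1/120405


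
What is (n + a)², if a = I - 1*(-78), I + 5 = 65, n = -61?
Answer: 5929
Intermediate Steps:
I = 60 (I = -5 + 65 = 60)
a = 138 (a = 60 - 1*(-78) = 60 + 78 = 138)
(n + a)² = (-61 + 138)² = 77² = 5929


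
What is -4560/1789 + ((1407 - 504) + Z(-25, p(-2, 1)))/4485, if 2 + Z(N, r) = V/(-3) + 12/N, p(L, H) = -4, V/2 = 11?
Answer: -108771283/46290375 ≈ -2.3498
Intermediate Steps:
V = 22 (V = 2*11 = 22)
Z(N, r) = -28/3 + 12/N (Z(N, r) = -2 + (22/(-3) + 12/N) = -2 + (22*(-⅓) + 12/N) = -2 + (-22/3 + 12/N) = -28/3 + 12/N)
-4560/1789 + ((1407 - 504) + Z(-25, p(-2, 1)))/4485 = -4560/1789 + ((1407 - 504) + (-28/3 + 12/(-25)))/4485 = -4560*1/1789 + (903 + (-28/3 + 12*(-1/25)))*(1/4485) = -4560/1789 + (903 + (-28/3 - 12/25))*(1/4485) = -4560/1789 + (903 - 736/75)*(1/4485) = -4560/1789 + (66989/75)*(1/4485) = -4560/1789 + 5153/25875 = -108771283/46290375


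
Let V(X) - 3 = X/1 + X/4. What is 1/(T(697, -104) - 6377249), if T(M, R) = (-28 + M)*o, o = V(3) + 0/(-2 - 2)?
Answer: -4/25490933 ≈ -1.5692e-7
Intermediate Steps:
V(X) = 3 + 5*X/4 (V(X) = 3 + (X/1 + X/4) = 3 + (X*1 + X*(¼)) = 3 + (X + X/4) = 3 + 5*X/4)
o = 27/4 (o = (3 + (5/4)*3) + 0/(-2 - 2) = (3 + 15/4) + 0/(-4) = 27/4 + 0*(-¼) = 27/4 + 0 = 27/4 ≈ 6.7500)
T(M, R) = -189 + 27*M/4 (T(M, R) = (-28 + M)*(27/4) = -189 + 27*M/4)
1/(T(697, -104) - 6377249) = 1/((-189 + (27/4)*697) - 6377249) = 1/((-189 + 18819/4) - 6377249) = 1/(18063/4 - 6377249) = 1/(-25490933/4) = -4/25490933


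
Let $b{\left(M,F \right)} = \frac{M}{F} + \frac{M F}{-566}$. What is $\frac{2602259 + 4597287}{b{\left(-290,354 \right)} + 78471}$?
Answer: $\frac{180316229343}{1969867618} \approx 91.537$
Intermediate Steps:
$b{\left(M,F \right)} = \frac{M}{F} - \frac{F M}{566}$ ($b{\left(M,F \right)} = \frac{M}{F} + F M \left(- \frac{1}{566}\right) = \frac{M}{F} - \frac{F M}{566}$)
$\frac{2602259 + 4597287}{b{\left(-290,354 \right)} + 78471} = \frac{2602259 + 4597287}{\left(- \frac{290}{354} - \frac{177}{283} \left(-290\right)\right) + 78471} = \frac{7199546}{\left(\left(-290\right) \frac{1}{354} + \frac{51330}{283}\right) + 78471} = \frac{7199546}{\left(- \frac{145}{177} + \frac{51330}{283}\right) + 78471} = \frac{7199546}{\frac{9044375}{50091} + 78471} = \frac{7199546}{\frac{3939735236}{50091}} = 7199546 \cdot \frac{50091}{3939735236} = \frac{180316229343}{1969867618}$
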